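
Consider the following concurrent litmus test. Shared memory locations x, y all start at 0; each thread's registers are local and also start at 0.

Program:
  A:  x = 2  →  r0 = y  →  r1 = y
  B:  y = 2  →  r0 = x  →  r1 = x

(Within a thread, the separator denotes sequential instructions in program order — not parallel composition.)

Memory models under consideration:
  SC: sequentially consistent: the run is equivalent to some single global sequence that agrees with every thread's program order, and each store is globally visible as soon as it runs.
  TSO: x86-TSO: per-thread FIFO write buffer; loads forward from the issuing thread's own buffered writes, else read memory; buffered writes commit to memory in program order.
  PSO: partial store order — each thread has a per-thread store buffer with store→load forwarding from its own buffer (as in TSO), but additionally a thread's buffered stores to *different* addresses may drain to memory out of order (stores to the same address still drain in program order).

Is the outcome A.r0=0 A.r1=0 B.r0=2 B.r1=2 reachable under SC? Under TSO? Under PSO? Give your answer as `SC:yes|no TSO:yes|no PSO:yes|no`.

SC:yes TSO:yes PSO:yes

outcome vector order: (A.r0,A.r1,B.r0,B.r1)
under SC → (0,0,2,2); (0,2,2,2); (2,2,0,0); (2,2,0,2); (2,2,2,2)
under TSO → (0,0,0,0); (0,0,0,2); (0,0,2,2); (0,2,0,0); (0,2,0,2); (0,2,2,2); (2,2,0,0); (2,2,0,2); (2,2,2,2)
under PSO → (0,0,0,0); (0,0,0,2); (0,0,2,2); (0,2,0,0); (0,2,0,2); (0,2,2,2); (2,2,0,0); (2,2,0,2); (2,2,2,2)
target (0,0,2,2) ∈ {SC,TSO,PSO}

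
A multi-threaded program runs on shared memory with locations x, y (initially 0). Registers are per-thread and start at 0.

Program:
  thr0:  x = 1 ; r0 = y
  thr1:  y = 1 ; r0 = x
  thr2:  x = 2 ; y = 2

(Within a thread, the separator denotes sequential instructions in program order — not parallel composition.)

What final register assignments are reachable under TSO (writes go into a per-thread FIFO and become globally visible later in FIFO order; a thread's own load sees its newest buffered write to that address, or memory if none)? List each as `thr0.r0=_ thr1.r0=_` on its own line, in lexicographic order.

thr0.r0=0 thr1.r0=0
thr0.r0=0 thr1.r0=1
thr0.r0=0 thr1.r0=2
thr0.r0=1 thr1.r0=0
thr0.r0=1 thr1.r0=1
thr0.r0=1 thr1.r0=2
thr0.r0=2 thr1.r0=0
thr0.r0=2 thr1.r0=1
thr0.r0=2 thr1.r0=2

outcome vector order: (thr0.r0,thr1.r0)
|TSO outcomes| = 9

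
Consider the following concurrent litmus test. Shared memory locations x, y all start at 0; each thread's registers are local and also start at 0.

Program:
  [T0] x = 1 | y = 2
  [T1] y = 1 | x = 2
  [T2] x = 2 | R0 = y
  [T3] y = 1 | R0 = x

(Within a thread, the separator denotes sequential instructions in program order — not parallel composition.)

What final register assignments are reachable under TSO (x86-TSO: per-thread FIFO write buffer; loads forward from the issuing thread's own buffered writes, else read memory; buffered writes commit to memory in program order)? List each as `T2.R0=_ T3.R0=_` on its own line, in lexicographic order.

T2.R0=0 T3.R0=0
T2.R0=0 T3.R0=1
T2.R0=0 T3.R0=2
T2.R0=1 T3.R0=0
T2.R0=1 T3.R0=1
T2.R0=1 T3.R0=2
T2.R0=2 T3.R0=0
T2.R0=2 T3.R0=1
T2.R0=2 T3.R0=2

outcome vector order: (T2.R0,T3.R0)
|TSO outcomes| = 9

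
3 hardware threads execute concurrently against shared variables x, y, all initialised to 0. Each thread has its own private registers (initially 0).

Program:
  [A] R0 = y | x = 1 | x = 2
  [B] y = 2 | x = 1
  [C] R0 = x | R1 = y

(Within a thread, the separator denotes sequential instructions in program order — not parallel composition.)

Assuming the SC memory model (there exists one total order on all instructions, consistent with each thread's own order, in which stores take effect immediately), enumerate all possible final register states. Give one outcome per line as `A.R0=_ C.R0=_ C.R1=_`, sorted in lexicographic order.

outcome vector order: (A.R0,C.R0,C.R1)
|SC outcomes| = 10

A.R0=0 C.R0=0 C.R1=0
A.R0=0 C.R0=0 C.R1=2
A.R0=0 C.R0=1 C.R1=0
A.R0=0 C.R0=1 C.R1=2
A.R0=0 C.R0=2 C.R1=0
A.R0=0 C.R0=2 C.R1=2
A.R0=2 C.R0=0 C.R1=0
A.R0=2 C.R0=0 C.R1=2
A.R0=2 C.R0=1 C.R1=2
A.R0=2 C.R0=2 C.R1=2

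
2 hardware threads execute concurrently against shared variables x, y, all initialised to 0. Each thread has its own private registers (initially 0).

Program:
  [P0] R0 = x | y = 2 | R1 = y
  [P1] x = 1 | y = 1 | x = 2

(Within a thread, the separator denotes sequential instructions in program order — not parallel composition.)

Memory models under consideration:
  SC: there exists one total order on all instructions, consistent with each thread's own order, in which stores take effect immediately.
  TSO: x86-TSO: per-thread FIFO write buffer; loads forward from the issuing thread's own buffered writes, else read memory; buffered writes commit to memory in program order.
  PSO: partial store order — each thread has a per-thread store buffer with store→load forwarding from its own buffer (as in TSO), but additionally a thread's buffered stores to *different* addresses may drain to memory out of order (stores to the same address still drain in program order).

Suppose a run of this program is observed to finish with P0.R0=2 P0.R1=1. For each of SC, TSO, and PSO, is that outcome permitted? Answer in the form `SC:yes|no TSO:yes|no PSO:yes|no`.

outcome vector order: (P0.R0,P0.R1)
SC (5): 0/1 0/2 1/1 1/2 2/2
TSO (5): 0/1 0/2 1/1 1/2 2/2
PSO (6): 0/1 0/2 1/1 1/2 2/1 2/2
target 2/1 ∈ {PSO}

SC:no TSO:no PSO:yes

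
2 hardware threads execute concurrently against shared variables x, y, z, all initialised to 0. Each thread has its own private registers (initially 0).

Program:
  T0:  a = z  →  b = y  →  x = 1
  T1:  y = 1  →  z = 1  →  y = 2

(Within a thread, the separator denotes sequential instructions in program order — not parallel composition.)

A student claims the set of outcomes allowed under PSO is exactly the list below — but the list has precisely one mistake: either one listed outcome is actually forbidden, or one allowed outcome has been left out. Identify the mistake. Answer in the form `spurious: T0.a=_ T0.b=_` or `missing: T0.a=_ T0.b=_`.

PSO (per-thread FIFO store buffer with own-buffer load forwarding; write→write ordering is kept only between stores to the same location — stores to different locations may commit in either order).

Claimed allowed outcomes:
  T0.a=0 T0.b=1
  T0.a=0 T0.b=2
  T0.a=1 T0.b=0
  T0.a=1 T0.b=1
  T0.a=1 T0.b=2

outcome vector order: (T0.a,T0.b)
under PSO → (0,0) (0,1) (0,2) (1,0) (1,1) (1,2)
PSO∖claimed = {(0,0)}

missing: T0.a=0 T0.b=0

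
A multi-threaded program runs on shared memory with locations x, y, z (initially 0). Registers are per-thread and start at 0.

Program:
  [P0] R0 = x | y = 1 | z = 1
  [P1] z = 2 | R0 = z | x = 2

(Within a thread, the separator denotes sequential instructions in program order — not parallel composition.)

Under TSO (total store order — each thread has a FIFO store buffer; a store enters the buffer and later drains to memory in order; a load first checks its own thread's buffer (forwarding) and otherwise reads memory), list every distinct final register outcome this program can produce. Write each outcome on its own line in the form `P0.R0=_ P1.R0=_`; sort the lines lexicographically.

P0.R0=0 P1.R0=1
P0.R0=0 P1.R0=2
P0.R0=2 P1.R0=2

outcome vector order: (P0.R0,P1.R0)
|TSO outcomes| = 3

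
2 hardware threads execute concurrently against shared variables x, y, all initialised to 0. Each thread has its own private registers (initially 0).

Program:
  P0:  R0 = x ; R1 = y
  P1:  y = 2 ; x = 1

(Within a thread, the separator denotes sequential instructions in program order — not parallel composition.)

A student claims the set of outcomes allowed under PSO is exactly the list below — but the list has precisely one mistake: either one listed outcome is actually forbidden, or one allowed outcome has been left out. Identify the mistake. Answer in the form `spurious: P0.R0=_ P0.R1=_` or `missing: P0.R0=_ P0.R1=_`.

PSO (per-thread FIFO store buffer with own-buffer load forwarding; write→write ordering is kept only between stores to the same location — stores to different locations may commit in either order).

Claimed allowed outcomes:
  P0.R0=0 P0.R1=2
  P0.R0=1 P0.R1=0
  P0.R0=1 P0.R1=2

missing: P0.R0=0 P0.R1=0

outcome vector order: (P0.R0,P0.R1)
under PSO → <0 0>; <0 2>; <1 0>; <1 2>
PSO∖claimed = {<0 0>}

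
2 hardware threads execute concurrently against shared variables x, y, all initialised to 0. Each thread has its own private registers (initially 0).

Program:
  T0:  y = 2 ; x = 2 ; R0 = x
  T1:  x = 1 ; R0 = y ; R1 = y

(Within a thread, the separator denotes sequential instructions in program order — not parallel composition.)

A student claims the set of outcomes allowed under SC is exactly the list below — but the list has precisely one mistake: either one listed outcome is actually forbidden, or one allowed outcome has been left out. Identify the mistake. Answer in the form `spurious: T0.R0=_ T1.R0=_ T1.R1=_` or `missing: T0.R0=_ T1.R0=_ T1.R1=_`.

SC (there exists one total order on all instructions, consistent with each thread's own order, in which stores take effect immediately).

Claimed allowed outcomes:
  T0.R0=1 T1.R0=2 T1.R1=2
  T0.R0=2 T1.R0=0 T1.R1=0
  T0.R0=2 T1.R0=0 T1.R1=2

missing: T0.R0=2 T1.R0=2 T1.R1=2

outcome vector order: (T0.R0,T1.R0,T1.R1)
SC (4): 122, 200, 202, 222
SC∖claimed = {222}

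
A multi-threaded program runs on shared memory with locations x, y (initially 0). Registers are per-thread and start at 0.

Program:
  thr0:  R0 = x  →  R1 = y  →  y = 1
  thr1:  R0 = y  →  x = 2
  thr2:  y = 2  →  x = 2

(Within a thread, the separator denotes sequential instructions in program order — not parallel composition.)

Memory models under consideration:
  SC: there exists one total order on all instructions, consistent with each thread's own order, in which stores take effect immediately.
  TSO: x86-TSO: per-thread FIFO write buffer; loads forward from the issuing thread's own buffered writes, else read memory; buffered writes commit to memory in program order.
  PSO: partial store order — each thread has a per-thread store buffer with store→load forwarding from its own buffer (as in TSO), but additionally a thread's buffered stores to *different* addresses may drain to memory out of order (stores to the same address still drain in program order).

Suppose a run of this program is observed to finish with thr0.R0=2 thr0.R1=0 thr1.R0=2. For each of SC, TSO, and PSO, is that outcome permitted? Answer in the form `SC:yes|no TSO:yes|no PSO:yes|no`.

SC:no TSO:no PSO:yes

outcome vector order: (thr0.R0,thr0.R1,thr1.R0)
under SC → <0 0 0>, <0 0 1>, <0 0 2>, <0 2 0>, <0 2 1>, <0 2 2>, <2 0 0>, <2 2 0>, <2 2 1>, <2 2 2>
under TSO → <0 0 0>, <0 0 1>, <0 0 2>, <0 2 0>, <0 2 1>, <0 2 2>, <2 0 0>, <2 2 0>, <2 2 1>, <2 2 2>
under PSO → <0 0 0>, <0 0 1>, <0 0 2>, <0 2 0>, <0 2 1>, <0 2 2>, <2 0 0>, <2 0 1>, <2 0 2>, <2 2 0>, <2 2 1>, <2 2 2>
target <2 0 2> ∈ {PSO}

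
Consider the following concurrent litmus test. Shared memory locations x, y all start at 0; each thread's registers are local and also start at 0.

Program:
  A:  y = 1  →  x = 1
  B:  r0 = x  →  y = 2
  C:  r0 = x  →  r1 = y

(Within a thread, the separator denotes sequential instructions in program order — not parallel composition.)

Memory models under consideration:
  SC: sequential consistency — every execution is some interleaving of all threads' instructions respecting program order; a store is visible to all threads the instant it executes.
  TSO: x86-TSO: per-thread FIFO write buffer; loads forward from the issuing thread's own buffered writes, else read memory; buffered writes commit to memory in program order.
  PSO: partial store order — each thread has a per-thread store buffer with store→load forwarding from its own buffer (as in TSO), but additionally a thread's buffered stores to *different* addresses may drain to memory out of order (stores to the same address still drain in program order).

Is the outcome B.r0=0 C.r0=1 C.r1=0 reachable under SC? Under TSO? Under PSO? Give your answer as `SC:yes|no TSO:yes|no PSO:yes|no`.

SC:no TSO:no PSO:yes

outcome vector order: (B.r0,C.r0,C.r1)
SC: 10 outcomes — {(0,0,0) (0,0,1) (0,0,2) (0,1,1) (0,1,2) (1,0,0) (1,0,1) (1,0,2) (1,1,1) (1,1,2)}
TSO: 10 outcomes — {(0,0,0) (0,0,1) (0,0,2) (0,1,1) (0,1,2) (1,0,0) (1,0,1) (1,0,2) (1,1,1) (1,1,2)}
PSO: 12 outcomes — {(0,0,0) (0,0,1) (0,0,2) (0,1,0) (0,1,1) (0,1,2) (1,0,0) (1,0,1) (1,0,2) (1,1,0) (1,1,1) (1,1,2)}
target (0,1,0) ∈ {PSO}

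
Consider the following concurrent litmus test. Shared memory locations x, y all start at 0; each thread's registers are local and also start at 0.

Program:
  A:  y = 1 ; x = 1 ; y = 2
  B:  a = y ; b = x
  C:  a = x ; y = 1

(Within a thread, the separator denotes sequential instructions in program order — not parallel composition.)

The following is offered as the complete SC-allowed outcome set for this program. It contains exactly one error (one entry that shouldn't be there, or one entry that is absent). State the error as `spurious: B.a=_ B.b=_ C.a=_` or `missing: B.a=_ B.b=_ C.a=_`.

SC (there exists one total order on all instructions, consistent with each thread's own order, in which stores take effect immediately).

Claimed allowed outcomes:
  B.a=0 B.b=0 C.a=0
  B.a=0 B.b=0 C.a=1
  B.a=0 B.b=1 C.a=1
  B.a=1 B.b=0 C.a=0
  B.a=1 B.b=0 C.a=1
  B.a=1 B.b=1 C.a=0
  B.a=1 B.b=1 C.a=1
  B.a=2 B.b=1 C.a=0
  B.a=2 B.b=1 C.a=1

missing: B.a=0 B.b=1 C.a=0

outcome vector order: (B.a,B.b,C.a)
SC: 10 outcomes — {0/0/0 0/0/1 0/1/0 0/1/1 1/0/0 1/0/1 1/1/0 1/1/1 2/1/0 2/1/1}
SC∖claimed = {0/1/0}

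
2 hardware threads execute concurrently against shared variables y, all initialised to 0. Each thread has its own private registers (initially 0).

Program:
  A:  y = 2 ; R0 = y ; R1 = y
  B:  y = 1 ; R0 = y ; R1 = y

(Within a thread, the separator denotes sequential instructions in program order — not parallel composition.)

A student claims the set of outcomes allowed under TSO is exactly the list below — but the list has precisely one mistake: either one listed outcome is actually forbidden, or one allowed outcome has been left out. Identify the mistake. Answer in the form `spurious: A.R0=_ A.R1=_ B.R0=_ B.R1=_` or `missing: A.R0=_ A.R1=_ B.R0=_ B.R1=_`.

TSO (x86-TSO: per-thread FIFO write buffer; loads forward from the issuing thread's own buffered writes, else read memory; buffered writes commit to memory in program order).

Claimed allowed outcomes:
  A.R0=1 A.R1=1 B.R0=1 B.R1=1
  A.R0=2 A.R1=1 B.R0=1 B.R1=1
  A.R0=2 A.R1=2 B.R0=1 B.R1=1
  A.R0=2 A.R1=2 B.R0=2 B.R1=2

missing: A.R0=2 A.R1=2 B.R0=1 B.R1=2

outcome vector order: (A.R0,A.R1,B.R0,B.R1)
under TSO → 1/1/1/1 2/1/1/1 2/2/1/1 2/2/1/2 2/2/2/2
TSO∖claimed = {2/2/1/2}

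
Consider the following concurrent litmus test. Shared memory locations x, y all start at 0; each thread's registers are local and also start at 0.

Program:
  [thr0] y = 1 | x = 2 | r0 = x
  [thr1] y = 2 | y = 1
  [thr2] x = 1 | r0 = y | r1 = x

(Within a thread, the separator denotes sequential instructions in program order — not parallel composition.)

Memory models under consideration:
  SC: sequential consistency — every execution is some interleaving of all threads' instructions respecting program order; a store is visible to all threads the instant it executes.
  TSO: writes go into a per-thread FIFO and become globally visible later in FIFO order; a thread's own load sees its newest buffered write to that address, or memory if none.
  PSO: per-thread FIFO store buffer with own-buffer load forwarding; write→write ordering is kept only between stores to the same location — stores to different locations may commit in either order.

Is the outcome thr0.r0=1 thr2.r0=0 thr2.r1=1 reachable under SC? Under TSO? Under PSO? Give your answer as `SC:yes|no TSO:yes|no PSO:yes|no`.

SC:no TSO:yes PSO:yes

outcome vector order: (thr0.r0,thr2.r0,thr2.r1)
[SC] allowed = {1/1/1; 1/2/1; 2/0/1; 2/0/2; 2/1/1; 2/1/2; 2/2/1; 2/2/2}
[TSO] allowed = {1/0/1; 1/1/1; 1/2/1; 2/0/1; 2/0/2; 2/1/1; 2/1/2; 2/2/1; 2/2/2}
[PSO] allowed = {1/0/1; 1/1/1; 1/2/1; 2/0/1; 2/0/2; 2/1/1; 2/1/2; 2/2/1; 2/2/2}
target 1/0/1 ∈ {TSO,PSO}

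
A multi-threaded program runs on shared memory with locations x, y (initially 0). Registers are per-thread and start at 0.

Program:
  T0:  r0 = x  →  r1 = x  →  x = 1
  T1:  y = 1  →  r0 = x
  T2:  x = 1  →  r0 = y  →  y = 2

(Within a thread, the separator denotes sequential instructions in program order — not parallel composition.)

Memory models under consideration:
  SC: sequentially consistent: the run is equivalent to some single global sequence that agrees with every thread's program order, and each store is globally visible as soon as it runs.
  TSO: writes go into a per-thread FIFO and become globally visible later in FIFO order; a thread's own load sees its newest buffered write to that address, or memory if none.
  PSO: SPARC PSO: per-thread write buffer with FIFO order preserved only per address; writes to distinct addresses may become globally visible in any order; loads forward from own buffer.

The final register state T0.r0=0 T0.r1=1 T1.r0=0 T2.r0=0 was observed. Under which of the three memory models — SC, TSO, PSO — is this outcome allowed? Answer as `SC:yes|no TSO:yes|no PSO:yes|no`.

outcome vector order: (T0.r0,T0.r1,T1.r0,T2.r0)
SC (9): 0/0/0/1 0/0/1/0 0/0/1/1 0/1/0/1 0/1/1/0 0/1/1/1 1/1/0/1 1/1/1/0 1/1/1/1
TSO (12): 0/0/0/0 0/0/0/1 0/0/1/0 0/0/1/1 0/1/0/0 0/1/0/1 0/1/1/0 0/1/1/1 1/1/0/0 1/1/0/1 1/1/1/0 1/1/1/1
PSO (12): 0/0/0/0 0/0/0/1 0/0/1/0 0/0/1/1 0/1/0/0 0/1/0/1 0/1/1/0 0/1/1/1 1/1/0/0 1/1/0/1 1/1/1/0 1/1/1/1
target 0/1/0/0 ∈ {TSO,PSO}

SC:no TSO:yes PSO:yes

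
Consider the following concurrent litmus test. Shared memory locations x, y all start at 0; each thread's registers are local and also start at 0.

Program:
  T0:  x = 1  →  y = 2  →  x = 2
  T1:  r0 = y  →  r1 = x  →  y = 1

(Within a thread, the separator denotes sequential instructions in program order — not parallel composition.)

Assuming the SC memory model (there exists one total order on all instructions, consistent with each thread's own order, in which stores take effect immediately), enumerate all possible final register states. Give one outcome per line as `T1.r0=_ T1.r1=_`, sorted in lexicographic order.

T1.r0=0 T1.r1=0
T1.r0=0 T1.r1=1
T1.r0=0 T1.r1=2
T1.r0=2 T1.r1=1
T1.r0=2 T1.r1=2

outcome vector order: (T1.r0,T1.r1)
|SC outcomes| = 5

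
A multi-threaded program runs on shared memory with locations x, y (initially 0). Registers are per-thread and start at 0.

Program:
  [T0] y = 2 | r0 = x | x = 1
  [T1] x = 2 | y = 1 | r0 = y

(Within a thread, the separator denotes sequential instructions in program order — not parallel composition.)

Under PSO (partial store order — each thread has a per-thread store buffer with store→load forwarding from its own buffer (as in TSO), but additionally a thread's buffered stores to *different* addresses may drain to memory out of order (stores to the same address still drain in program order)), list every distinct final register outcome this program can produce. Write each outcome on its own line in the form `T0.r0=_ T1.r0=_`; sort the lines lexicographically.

T0.r0=0 T1.r0=1
T0.r0=0 T1.r0=2
T0.r0=2 T1.r0=1
T0.r0=2 T1.r0=2

outcome vector order: (T0.r0,T1.r0)
|PSO outcomes| = 4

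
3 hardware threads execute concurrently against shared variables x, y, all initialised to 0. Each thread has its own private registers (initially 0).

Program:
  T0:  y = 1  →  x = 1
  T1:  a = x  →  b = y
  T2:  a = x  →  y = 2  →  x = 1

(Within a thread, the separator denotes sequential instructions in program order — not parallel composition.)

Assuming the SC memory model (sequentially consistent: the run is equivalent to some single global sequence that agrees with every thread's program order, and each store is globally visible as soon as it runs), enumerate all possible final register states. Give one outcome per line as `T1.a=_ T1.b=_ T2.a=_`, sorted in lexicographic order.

outcome vector order: (T1.a,T1.b,T2.a)
|SC outcomes| = 10

T1.a=0 T1.b=0 T2.a=0
T1.a=0 T1.b=0 T2.a=1
T1.a=0 T1.b=1 T2.a=0
T1.a=0 T1.b=1 T2.a=1
T1.a=0 T1.b=2 T2.a=0
T1.a=0 T1.b=2 T2.a=1
T1.a=1 T1.b=1 T2.a=0
T1.a=1 T1.b=1 T2.a=1
T1.a=1 T1.b=2 T2.a=0
T1.a=1 T1.b=2 T2.a=1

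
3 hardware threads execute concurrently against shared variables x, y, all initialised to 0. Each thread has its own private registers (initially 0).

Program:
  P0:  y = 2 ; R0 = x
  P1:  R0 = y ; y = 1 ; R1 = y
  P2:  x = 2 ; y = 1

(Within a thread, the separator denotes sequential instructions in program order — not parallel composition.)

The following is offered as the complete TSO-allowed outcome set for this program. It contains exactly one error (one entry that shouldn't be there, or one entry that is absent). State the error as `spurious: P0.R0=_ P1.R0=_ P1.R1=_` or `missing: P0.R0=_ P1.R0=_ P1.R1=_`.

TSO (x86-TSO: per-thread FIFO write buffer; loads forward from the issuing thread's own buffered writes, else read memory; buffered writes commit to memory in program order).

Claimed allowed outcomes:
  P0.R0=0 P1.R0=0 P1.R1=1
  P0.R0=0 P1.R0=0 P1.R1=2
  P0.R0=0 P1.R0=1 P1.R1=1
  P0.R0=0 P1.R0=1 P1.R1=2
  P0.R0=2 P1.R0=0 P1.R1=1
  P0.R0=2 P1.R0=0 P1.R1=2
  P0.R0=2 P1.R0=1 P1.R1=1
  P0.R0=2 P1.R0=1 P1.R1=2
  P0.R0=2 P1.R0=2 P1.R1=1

missing: P0.R0=0 P1.R0=2 P1.R1=1

outcome vector order: (P0.R0,P1.R0,P1.R1)
TSO (10): 0/0/1, 0/0/2, 0/1/1, 0/1/2, 0/2/1, 2/0/1, 2/0/2, 2/1/1, 2/1/2, 2/2/1
TSO∖claimed = {0/2/1}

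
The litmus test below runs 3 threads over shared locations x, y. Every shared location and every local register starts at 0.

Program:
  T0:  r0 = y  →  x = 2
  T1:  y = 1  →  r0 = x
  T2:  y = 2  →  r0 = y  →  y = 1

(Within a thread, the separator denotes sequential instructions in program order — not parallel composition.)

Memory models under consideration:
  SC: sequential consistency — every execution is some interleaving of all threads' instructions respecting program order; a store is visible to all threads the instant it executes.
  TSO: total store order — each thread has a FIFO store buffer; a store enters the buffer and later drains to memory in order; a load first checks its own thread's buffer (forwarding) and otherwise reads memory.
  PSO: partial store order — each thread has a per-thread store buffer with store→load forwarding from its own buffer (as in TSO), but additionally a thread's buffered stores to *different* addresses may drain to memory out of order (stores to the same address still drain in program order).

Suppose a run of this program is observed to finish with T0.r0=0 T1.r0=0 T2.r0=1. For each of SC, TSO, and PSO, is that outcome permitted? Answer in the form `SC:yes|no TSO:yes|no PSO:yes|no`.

SC:yes TSO:yes PSO:yes

outcome vector order: (T0.r0,T1.r0,T2.r0)
SC (12): (0,0,1); (0,0,2); (0,2,1); (0,2,2); (1,0,1); (1,0,2); (1,2,1); (1,2,2); (2,0,1); (2,0,2); (2,2,1); (2,2,2)
TSO (12): (0,0,1); (0,0,2); (0,2,1); (0,2,2); (1,0,1); (1,0,2); (1,2,1); (1,2,2); (2,0,1); (2,0,2); (2,2,1); (2,2,2)
PSO (12): (0,0,1); (0,0,2); (0,2,1); (0,2,2); (1,0,1); (1,0,2); (1,2,1); (1,2,2); (2,0,1); (2,0,2); (2,2,1); (2,2,2)
target (0,0,1) ∈ {SC,TSO,PSO}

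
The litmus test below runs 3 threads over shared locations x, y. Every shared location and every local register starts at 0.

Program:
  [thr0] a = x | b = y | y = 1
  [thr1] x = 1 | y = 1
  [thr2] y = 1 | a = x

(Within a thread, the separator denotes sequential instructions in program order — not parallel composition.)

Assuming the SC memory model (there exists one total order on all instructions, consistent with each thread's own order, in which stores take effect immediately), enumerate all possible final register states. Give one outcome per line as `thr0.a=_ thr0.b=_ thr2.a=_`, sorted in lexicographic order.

outcome vector order: (thr0.a,thr0.b,thr2.a)
|SC outcomes| = 7

thr0.a=0 thr0.b=0 thr2.a=0
thr0.a=0 thr0.b=0 thr2.a=1
thr0.a=0 thr0.b=1 thr2.a=0
thr0.a=0 thr0.b=1 thr2.a=1
thr0.a=1 thr0.b=0 thr2.a=1
thr0.a=1 thr0.b=1 thr2.a=0
thr0.a=1 thr0.b=1 thr2.a=1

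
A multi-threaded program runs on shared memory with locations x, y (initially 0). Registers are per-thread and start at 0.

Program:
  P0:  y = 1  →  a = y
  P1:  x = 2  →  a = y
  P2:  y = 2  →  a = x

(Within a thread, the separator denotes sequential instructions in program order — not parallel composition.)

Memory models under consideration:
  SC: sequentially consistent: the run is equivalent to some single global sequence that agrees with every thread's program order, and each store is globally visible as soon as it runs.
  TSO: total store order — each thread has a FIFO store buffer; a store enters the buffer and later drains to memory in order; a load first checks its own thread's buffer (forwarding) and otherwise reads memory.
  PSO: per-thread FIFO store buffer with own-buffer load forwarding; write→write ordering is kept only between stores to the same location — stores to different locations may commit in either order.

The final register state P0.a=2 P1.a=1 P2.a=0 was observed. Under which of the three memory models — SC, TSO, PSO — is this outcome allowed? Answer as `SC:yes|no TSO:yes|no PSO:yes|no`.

outcome vector order: (P0.a,P1.a,P2.a)
SC (9): 1/0/2, 1/1/0, 1/1/2, 1/2/0, 1/2/2, 2/0/2, 2/1/2, 2/2/0, 2/2/2
TSO (12): 1/0/0, 1/0/2, 1/1/0, 1/1/2, 1/2/0, 1/2/2, 2/0/0, 2/0/2, 2/1/0, 2/1/2, 2/2/0, 2/2/2
PSO (12): 1/0/0, 1/0/2, 1/1/0, 1/1/2, 1/2/0, 1/2/2, 2/0/0, 2/0/2, 2/1/0, 2/1/2, 2/2/0, 2/2/2
target 2/1/0 ∈ {TSO,PSO}

SC:no TSO:yes PSO:yes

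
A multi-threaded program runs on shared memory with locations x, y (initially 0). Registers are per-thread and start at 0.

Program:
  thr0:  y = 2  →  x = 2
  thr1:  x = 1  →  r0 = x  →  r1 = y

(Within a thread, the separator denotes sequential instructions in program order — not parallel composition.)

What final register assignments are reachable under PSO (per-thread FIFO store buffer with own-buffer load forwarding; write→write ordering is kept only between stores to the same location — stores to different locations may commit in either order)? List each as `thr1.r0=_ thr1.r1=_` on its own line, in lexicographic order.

outcome vector order: (thr1.r0,thr1.r1)
|PSO outcomes| = 4

thr1.r0=1 thr1.r1=0
thr1.r0=1 thr1.r1=2
thr1.r0=2 thr1.r1=0
thr1.r0=2 thr1.r1=2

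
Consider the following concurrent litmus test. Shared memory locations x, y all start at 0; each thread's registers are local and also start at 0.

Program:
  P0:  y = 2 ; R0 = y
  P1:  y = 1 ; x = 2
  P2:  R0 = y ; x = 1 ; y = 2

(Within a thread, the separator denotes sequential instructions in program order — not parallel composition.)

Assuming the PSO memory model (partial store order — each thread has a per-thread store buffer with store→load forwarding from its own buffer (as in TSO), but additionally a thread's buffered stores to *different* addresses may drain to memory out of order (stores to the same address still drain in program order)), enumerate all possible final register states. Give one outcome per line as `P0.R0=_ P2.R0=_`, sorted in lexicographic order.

P0.R0=1 P2.R0=0
P0.R0=1 P2.R0=1
P0.R0=1 P2.R0=2
P0.R0=2 P2.R0=0
P0.R0=2 P2.R0=1
P0.R0=2 P2.R0=2

outcome vector order: (P0.R0,P2.R0)
|PSO outcomes| = 6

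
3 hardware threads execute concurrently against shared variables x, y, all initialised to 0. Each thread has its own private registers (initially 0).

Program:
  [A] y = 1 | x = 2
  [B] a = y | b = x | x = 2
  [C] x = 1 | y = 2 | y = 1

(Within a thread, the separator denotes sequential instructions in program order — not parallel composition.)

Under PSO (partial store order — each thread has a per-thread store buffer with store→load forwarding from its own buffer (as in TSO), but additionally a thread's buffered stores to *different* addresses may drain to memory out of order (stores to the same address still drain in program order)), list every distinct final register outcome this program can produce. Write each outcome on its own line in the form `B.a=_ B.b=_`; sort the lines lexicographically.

outcome vector order: (B.a,B.b)
|PSO outcomes| = 9

B.a=0 B.b=0
B.a=0 B.b=1
B.a=0 B.b=2
B.a=1 B.b=0
B.a=1 B.b=1
B.a=1 B.b=2
B.a=2 B.b=0
B.a=2 B.b=1
B.a=2 B.b=2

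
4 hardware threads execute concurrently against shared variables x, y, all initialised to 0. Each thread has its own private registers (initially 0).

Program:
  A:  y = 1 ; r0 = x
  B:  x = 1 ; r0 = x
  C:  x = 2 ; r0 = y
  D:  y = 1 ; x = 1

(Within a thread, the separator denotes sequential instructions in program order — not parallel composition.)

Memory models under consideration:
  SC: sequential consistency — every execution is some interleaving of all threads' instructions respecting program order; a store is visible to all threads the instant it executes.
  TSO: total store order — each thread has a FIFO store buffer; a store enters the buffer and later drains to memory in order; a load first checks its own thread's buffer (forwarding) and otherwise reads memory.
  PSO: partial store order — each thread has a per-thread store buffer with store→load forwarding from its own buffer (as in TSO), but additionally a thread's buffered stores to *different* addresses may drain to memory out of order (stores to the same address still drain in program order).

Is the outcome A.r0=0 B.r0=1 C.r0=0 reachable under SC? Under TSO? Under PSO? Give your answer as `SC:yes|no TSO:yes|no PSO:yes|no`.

SC:no TSO:yes PSO:yes

outcome vector order: (A.r0,B.r0,C.r0)
under SC → 011 021 110 111 120 121 210 211 220 221
under TSO → 010 011 020 021 110 111 120 121 210 211 220 221
under PSO → 010 011 020 021 110 111 120 121 210 211 220 221
target 010 ∈ {TSO,PSO}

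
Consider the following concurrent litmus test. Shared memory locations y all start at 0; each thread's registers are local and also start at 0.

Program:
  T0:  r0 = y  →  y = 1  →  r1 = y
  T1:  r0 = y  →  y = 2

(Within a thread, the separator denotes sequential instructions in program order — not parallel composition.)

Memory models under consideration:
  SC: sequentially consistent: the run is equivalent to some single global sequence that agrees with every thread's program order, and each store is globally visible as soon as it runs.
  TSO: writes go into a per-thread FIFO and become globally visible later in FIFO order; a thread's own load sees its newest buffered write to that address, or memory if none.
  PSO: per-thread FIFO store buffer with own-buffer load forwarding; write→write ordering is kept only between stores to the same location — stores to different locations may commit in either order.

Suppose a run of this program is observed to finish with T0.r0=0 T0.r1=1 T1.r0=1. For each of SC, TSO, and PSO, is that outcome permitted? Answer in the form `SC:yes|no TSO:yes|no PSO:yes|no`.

outcome vector order: (T0.r0,T0.r1,T1.r0)
[SC] allowed = {0/1/0 0/1/1 0/2/0 0/2/1 2/1/0}
[TSO] allowed = {0/1/0 0/1/1 0/2/0 0/2/1 2/1/0}
[PSO] allowed = {0/1/0 0/1/1 0/2/0 0/2/1 2/1/0}
target 0/1/1 ∈ {SC,TSO,PSO}

SC:yes TSO:yes PSO:yes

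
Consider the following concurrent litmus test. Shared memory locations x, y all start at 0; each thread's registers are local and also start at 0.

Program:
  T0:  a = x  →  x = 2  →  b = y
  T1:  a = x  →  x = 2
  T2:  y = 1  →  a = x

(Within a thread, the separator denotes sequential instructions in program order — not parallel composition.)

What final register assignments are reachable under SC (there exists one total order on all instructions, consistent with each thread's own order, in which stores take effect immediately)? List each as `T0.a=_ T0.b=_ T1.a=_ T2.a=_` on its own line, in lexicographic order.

outcome vector order: (T0.a,T0.b,T1.a,T2.a)
|SC outcomes| = 9

T0.a=0 T0.b=0 T1.a=0 T2.a=2
T0.a=0 T0.b=0 T1.a=2 T2.a=2
T0.a=0 T0.b=1 T1.a=0 T2.a=0
T0.a=0 T0.b=1 T1.a=0 T2.a=2
T0.a=0 T0.b=1 T1.a=2 T2.a=0
T0.a=0 T0.b=1 T1.a=2 T2.a=2
T0.a=2 T0.b=0 T1.a=0 T2.a=2
T0.a=2 T0.b=1 T1.a=0 T2.a=0
T0.a=2 T0.b=1 T1.a=0 T2.a=2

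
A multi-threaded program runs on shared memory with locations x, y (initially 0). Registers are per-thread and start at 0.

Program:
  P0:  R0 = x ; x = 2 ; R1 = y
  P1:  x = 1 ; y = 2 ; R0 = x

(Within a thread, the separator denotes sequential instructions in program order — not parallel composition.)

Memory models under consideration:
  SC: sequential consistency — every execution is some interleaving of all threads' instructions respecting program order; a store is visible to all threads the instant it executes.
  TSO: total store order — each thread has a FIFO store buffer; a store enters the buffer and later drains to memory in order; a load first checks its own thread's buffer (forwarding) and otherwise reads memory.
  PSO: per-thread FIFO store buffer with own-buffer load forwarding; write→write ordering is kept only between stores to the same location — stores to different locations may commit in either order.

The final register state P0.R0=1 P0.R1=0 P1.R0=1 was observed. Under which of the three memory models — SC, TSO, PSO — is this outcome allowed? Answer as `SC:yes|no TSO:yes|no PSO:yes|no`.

SC:no TSO:yes PSO:yes

outcome vector order: (P0.R0,P0.R1,P1.R0)
SC (7): 0/0/1 0/0/2 0/2/1 0/2/2 1/0/2 1/2/1 1/2/2
TSO (8): 0/0/1 0/0/2 0/2/1 0/2/2 1/0/1 1/0/2 1/2/1 1/2/2
PSO (8): 0/0/1 0/0/2 0/2/1 0/2/2 1/0/1 1/0/2 1/2/1 1/2/2
target 1/0/1 ∈ {TSO,PSO}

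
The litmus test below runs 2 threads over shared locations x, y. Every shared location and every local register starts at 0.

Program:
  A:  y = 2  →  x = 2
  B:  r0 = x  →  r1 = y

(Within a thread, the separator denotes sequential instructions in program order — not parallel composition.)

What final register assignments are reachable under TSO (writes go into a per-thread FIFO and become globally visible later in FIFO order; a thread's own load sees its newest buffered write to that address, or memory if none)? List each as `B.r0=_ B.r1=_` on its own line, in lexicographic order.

outcome vector order: (B.r0,B.r1)
|TSO outcomes| = 3

B.r0=0 B.r1=0
B.r0=0 B.r1=2
B.r0=2 B.r1=2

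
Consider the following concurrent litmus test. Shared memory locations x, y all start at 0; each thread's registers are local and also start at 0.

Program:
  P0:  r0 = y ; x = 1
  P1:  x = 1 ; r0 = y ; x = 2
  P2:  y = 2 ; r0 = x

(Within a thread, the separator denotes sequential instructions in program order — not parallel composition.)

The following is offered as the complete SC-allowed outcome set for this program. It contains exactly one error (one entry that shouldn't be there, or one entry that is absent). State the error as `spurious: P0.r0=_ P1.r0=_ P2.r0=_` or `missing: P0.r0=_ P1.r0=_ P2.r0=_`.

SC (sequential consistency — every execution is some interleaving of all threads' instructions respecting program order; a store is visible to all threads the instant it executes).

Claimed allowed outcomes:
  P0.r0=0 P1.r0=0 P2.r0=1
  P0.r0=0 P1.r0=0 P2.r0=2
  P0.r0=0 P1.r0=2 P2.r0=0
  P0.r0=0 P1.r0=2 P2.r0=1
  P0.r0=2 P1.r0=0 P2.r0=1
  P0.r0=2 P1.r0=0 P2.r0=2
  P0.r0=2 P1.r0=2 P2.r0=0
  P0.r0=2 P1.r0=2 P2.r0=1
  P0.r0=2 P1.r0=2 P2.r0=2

outcome vector order: (P0.r0,P1.r0,P2.r0)
under SC → <0 0 1>, <0 0 2>, <0 2 0>, <0 2 1>, <0 2 2>, <2 0 1>, <2 0 2>, <2 2 0>, <2 2 1>, <2 2 2>
SC∖claimed = {<0 2 2>}

missing: P0.r0=0 P1.r0=2 P2.r0=2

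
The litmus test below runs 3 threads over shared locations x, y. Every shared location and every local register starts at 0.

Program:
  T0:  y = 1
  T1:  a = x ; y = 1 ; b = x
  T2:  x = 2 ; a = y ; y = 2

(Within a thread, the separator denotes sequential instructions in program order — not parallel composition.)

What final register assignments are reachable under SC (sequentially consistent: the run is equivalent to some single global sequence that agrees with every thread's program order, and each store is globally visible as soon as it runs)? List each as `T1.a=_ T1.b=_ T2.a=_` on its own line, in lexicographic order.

T1.a=0 T1.b=0 T2.a=1
T1.a=0 T1.b=2 T2.a=0
T1.a=0 T1.b=2 T2.a=1
T1.a=2 T1.b=2 T2.a=0
T1.a=2 T1.b=2 T2.a=1

outcome vector order: (T1.a,T1.b,T2.a)
|SC outcomes| = 5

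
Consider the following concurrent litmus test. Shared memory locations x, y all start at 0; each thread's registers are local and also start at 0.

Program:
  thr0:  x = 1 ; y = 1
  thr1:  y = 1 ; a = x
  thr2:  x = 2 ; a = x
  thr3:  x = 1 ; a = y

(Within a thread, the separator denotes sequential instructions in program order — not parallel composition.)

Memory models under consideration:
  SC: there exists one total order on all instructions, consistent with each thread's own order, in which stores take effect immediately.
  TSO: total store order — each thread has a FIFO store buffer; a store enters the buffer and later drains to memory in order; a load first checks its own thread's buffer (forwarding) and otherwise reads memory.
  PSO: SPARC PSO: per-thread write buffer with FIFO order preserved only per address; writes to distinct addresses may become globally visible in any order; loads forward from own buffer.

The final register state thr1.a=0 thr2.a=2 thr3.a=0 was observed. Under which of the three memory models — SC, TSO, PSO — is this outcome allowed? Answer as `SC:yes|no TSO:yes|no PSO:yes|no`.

SC:no TSO:yes PSO:yes

outcome vector order: (thr1.a,thr2.a,thr3.a)
SC: 10 outcomes — {011, 021, 110, 111, 120, 121, 210, 211, 220, 221}
TSO: 12 outcomes — {010, 011, 020, 021, 110, 111, 120, 121, 210, 211, 220, 221}
PSO: 12 outcomes — {010, 011, 020, 021, 110, 111, 120, 121, 210, 211, 220, 221}
target 020 ∈ {TSO,PSO}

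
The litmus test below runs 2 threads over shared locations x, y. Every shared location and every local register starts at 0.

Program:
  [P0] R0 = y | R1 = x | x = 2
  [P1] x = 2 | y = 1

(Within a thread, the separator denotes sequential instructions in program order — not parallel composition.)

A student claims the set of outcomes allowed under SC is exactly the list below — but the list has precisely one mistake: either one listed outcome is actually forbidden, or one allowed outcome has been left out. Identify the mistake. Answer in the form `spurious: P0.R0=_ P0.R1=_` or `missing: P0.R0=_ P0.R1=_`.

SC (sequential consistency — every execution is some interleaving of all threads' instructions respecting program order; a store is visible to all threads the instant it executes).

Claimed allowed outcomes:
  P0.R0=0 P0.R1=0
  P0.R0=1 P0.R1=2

missing: P0.R0=0 P0.R1=2

outcome vector order: (P0.R0,P0.R1)
[SC] allowed = {0/0, 0/2, 1/2}
SC∖claimed = {0/2}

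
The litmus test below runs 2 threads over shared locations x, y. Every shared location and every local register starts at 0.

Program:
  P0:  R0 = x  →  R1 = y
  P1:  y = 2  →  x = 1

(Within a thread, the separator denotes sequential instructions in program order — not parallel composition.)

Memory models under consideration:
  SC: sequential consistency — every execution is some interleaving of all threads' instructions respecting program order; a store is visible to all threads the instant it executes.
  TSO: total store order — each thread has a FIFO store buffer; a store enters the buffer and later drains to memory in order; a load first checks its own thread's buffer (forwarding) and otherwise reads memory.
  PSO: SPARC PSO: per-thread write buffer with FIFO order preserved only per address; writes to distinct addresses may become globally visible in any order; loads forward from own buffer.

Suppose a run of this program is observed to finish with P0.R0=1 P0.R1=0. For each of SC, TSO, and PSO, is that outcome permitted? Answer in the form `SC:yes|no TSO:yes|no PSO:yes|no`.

outcome vector order: (P0.R0,P0.R1)
SC: 3 outcomes — {<0 0>; <0 2>; <1 2>}
TSO: 3 outcomes — {<0 0>; <0 2>; <1 2>}
PSO: 4 outcomes — {<0 0>; <0 2>; <1 0>; <1 2>}
target <1 0> ∈ {PSO}

SC:no TSO:no PSO:yes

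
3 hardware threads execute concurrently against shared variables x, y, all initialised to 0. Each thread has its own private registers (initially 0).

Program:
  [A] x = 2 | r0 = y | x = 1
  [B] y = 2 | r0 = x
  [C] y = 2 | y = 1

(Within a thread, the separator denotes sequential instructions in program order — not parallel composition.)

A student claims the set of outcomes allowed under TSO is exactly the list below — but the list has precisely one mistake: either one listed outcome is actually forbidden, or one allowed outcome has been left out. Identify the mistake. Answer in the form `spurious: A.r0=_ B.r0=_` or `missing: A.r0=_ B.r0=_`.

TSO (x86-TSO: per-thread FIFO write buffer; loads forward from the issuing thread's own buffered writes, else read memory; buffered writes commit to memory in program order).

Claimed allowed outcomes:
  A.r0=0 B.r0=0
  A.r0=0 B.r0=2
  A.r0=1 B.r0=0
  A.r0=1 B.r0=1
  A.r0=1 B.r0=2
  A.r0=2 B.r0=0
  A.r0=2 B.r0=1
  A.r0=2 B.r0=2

missing: A.r0=0 B.r0=1

outcome vector order: (A.r0,B.r0)
under TSO → 0/0, 0/1, 0/2, 1/0, 1/1, 1/2, 2/0, 2/1, 2/2
TSO∖claimed = {0/1}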